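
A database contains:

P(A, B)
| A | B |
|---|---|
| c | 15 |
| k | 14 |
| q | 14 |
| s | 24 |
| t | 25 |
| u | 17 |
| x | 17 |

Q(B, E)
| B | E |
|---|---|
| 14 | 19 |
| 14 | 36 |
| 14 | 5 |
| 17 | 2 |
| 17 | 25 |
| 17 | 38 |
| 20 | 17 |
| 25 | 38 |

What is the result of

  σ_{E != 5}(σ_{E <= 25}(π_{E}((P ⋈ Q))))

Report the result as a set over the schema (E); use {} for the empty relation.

{19, 2, 25}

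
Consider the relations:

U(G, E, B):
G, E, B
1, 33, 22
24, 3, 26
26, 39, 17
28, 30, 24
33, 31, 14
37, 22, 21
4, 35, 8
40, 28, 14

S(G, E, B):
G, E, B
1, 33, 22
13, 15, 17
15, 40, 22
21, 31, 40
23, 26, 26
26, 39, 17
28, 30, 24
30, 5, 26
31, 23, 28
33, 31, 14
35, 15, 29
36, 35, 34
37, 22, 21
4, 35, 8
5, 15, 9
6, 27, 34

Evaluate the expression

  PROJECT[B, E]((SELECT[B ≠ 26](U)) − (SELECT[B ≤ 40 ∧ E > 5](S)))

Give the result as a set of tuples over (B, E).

Filtering on B ≠ 26 leaves {(1, 33, 22), (26, 39, 17), (28, 30, 24), (33, 31, 14), (37, 22, 21), (4, 35, 8), (40, 28, 14)}.
Filtering on B ≤ 40 ∧ E > 5 leaves {(1, 33, 22), (13, 15, 17), (15, 40, 22), (21, 31, 40), (23, 26, 26), (26, 39, 17), (28, 30, 24), (31, 23, 28), (33, 31, 14), (35, 15, 29), (36, 35, 34), (37, 22, 21), (4, 35, 8), (5, 15, 9), (6, 27, 34)}.
Difference: {(1, 33, 22), (26, 39, 17), (28, 30, 24), (33, 31, 14), (37, 22, 21), (4, 35, 8), (40, 28, 14)} with {(1, 33, 22), (13, 15, 17), (15, 40, 22), (21, 31, 40), (23, 26, 26), (26, 39, 17), (28, 30, 24), (31, 23, 28), (33, 31, 14), (35, 15, 29), (36, 35, 34), (37, 22, 21), (4, 35, 8), (5, 15, 9), (6, 27, 34)} → {(40, 28, 14)}
π[B, E]: project onto (B, E) → {(14, 28)}

{(14, 28)}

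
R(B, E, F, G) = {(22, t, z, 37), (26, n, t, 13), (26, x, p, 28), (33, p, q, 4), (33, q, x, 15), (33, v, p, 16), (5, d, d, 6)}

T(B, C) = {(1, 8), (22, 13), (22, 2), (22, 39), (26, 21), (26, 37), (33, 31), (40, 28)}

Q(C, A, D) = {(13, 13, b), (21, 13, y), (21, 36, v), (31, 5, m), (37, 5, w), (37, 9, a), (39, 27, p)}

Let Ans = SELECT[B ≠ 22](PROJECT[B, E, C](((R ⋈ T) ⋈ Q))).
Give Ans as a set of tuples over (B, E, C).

{(26, n, 21), (26, n, 37), (26, x, 21), (26, x, 37), (33, p, 31), (33, q, 31), (33, v, 31)}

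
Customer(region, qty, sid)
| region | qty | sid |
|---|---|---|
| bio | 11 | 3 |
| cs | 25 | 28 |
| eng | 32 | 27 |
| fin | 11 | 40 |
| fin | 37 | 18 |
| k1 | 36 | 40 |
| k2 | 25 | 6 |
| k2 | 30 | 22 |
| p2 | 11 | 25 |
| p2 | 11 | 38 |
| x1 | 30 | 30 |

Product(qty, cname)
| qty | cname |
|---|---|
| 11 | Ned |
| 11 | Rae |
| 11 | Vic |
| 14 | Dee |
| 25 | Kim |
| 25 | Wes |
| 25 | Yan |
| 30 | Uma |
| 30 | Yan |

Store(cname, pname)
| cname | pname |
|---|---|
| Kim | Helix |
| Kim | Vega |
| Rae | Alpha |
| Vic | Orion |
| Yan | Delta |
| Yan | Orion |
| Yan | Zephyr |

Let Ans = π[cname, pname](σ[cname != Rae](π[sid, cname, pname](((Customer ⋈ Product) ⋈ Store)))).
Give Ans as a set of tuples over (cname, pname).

{(Kim, Helix), (Kim, Vega), (Vic, Orion), (Yan, Delta), (Yan, Orion), (Yan, Zephyr)}

Customer ⋈ Product (natural join on qty): {(bio, 11, 3, Ned), (bio, 11, 3, Rae), (bio, 11, 3, Vic), (cs, 25, 28, Kim), (cs, 25, 28, Wes), (cs, 25, 28, Yan), (fin, 11, 40, Ned), (fin, 11, 40, Rae), (fin, 11, 40, Vic), (k2, 25, 6, Kim), (k2, 25, 6, Wes), (k2, 25, 6, Yan), (k2, 30, 22, Uma), (k2, 30, 22, Yan), (p2, 11, 25, Ned), (p2, 11, 25, Rae), (p2, 11, 25, Vic), (p2, 11, 38, Ned), (p2, 11, 38, Rae), (p2, 11, 38, Vic), (x1, 30, 30, Uma), (x1, 30, 30, Yan)}
(Customer ⋈ Product) ⋈ Store (natural join on cname): {(bio, 11, 3, Rae, Alpha), (bio, 11, 3, Vic, Orion), (cs, 25, 28, Kim, Helix), (cs, 25, 28, Kim, Vega), (cs, 25, 28, Yan, Delta), (cs, 25, 28, Yan, Orion), (cs, 25, 28, Yan, Zephyr), (fin, 11, 40, Rae, Alpha), (fin, 11, 40, Vic, Orion), (k2, 25, 6, Kim, Helix), (k2, 25, 6, Kim, Vega), (k2, 25, 6, Yan, Delta), (k2, 25, 6, Yan, Orion), (k2, 25, 6, Yan, Zephyr), (k2, 30, 22, Yan, Delta), (k2, 30, 22, Yan, Orion), (k2, 30, 22, Yan, Zephyr), (p2, 11, 25, Rae, Alpha), (p2, 11, 25, Vic, Orion), (p2, 11, 38, Rae, Alpha), (p2, 11, 38, Vic, Orion), (x1, 30, 30, Yan, Delta), (x1, 30, 30, Yan, Orion), (x1, 30, 30, Yan, Zephyr)}
π_{sid, cname, pname} gives {(22, Yan, Delta), (22, Yan, Orion), (22, Yan, Zephyr), (25, Rae, Alpha), (25, Vic, Orion), (28, Kim, Helix), (28, Kim, Vega), (28, Yan, Delta), (28, Yan, Orion), (28, Yan, Zephyr), (3, Rae, Alpha), (3, Vic, Orion), (30, Yan, Delta), (30, Yan, Orion), (30, Yan, Zephyr), (38, Rae, Alpha), (38, Vic, Orion), (40, Rae, Alpha), (40, Vic, Orion), (6, Kim, Helix), (6, Kim, Vega), (6, Yan, Delta), (6, Yan, Orion), (6, Yan, Zephyr)}.
Apply σ_{cname != Rae}; surviving tuples: {(22, Yan, Delta), (22, Yan, Orion), (22, Yan, Zephyr), (25, Vic, Orion), (28, Kim, Helix), (28, Kim, Vega), (28, Yan, Delta), (28, Yan, Orion), (28, Yan, Zephyr), (3, Vic, Orion), (30, Yan, Delta), (30, Yan, Orion), (30, Yan, Zephyr), (38, Vic, Orion), (40, Vic, Orion), (6, Kim, Helix), (6, Kim, Vega), (6, Yan, Delta), (6, Yan, Orion), (6, Yan, Zephyr)}
π_{cname, pname} gives {(Kim, Helix), (Kim, Vega), (Vic, Orion), (Yan, Delta), (Yan, Orion), (Yan, Zephyr)} (14 duplicate(s) eliminated).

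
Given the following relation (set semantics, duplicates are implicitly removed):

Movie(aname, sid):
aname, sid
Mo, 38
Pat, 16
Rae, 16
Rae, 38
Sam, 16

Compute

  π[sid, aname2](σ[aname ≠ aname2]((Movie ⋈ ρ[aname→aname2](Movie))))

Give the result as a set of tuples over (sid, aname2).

ρ[aname→aname2]: schema becomes (aname2, sid); tuples unchanged.
Movie ⋈ ρ[aname→aname2](Movie) (natural join on sid): {(Mo, 38, Mo), (Mo, 38, Rae), (Pat, 16, Pat), (Pat, 16, Rae), (Pat, 16, Sam), (Rae, 16, Pat), (Rae, 16, Rae), (Rae, 16, Sam), (Rae, 38, Mo), (Rae, 38, Rae), (Sam, 16, Pat), (Sam, 16, Rae), (Sam, 16, Sam)}
Selection aname ≠ aname2: {(Mo, 38, Rae), (Pat, 16, Rae), (Pat, 16, Sam), (Rae, 16, Pat), (Rae, 16, Sam), (Rae, 38, Mo), (Sam, 16, Pat), (Sam, 16, Rae)}
π[sid, aname2]: project onto (sid, aname2) (3 duplicate(s) eliminated) → {(16, Pat), (16, Rae), (16, Sam), (38, Mo), (38, Rae)}

{(16, Pat), (16, Rae), (16, Sam), (38, Mo), (38, Rae)}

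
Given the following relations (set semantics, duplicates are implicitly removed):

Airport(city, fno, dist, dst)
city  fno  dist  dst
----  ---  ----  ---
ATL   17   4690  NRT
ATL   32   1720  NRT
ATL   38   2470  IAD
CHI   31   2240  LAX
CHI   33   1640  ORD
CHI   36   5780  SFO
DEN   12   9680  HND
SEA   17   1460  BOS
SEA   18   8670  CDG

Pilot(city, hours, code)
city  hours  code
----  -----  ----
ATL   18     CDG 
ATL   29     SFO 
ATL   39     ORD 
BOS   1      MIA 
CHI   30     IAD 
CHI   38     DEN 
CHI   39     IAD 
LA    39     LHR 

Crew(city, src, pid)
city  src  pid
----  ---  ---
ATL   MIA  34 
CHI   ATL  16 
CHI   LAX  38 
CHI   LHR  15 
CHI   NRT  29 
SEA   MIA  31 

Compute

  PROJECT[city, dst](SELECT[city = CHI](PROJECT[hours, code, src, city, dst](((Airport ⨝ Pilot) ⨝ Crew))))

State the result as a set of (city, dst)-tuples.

{(CHI, LAX), (CHI, ORD), (CHI, SFO)}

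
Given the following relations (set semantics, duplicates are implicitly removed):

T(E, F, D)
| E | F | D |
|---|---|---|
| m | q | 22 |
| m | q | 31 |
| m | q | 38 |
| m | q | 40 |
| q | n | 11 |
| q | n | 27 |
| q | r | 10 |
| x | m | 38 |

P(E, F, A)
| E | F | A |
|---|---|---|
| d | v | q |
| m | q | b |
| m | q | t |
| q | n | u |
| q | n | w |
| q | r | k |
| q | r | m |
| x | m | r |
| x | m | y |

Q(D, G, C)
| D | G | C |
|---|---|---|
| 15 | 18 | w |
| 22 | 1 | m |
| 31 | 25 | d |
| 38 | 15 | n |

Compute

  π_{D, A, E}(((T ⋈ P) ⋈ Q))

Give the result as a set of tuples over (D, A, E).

{(22, b, m), (22, t, m), (31, b, m), (31, t, m), (38, b, m), (38, r, x), (38, t, m), (38, y, x)}

T ⋈ P (natural join on E, F): {(m, q, 22, b), (m, q, 22, t), (m, q, 31, b), (m, q, 31, t), (m, q, 38, b), (m, q, 38, t), (m, q, 40, b), (m, q, 40, t), (q, n, 11, u), (q, n, 11, w), (q, n, 27, u), (q, n, 27, w), (q, r, 10, k), (q, r, 10, m), (x, m, 38, r), (x, m, 38, y)}
(T ⋈ P) ⋈ Q (natural join on D): {(m, q, 22, b, 1, m), (m, q, 22, t, 1, m), (m, q, 31, b, 25, d), (m, q, 31, t, 25, d), (m, q, 38, b, 15, n), (m, q, 38, t, 15, n), (x, m, 38, r, 15, n), (x, m, 38, y, 15, n)}
π[D, A, E]: project onto (D, A, E) → {(22, b, m), (22, t, m), (31, b, m), (31, t, m), (38, b, m), (38, r, x), (38, t, m), (38, y, x)}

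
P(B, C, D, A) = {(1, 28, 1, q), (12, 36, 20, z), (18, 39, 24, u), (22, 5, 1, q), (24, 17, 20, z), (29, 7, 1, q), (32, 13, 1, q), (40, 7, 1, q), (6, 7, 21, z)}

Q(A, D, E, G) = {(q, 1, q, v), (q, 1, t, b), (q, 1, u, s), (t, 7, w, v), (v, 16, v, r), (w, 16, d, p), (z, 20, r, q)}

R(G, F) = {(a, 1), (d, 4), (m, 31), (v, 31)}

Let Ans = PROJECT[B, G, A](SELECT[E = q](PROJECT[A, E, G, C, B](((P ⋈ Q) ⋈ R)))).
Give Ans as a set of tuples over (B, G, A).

{(1, v, q), (22, v, q), (29, v, q), (32, v, q), (40, v, q)}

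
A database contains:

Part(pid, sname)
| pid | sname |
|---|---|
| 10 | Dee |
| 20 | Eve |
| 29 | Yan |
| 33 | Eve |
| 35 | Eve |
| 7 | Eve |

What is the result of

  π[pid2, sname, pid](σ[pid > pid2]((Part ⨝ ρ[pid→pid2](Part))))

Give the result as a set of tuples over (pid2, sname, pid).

ρ[pid→pid2]: schema becomes (pid2, sname); tuples unchanged.
Part ⋈ ρ[pid→pid2](Part) (natural join on sname): {(10, Dee, 10), (20, Eve, 20), (20, Eve, 33), (20, Eve, 35), (20, Eve, 7), (29, Yan, 29), (33, Eve, 20), (33, Eve, 33), (33, Eve, 35), (33, Eve, 7), (35, Eve, 20), (35, Eve, 33), (35, Eve, 35), (35, Eve, 7), (7, Eve, 20), (7, Eve, 33), (7, Eve, 35), (7, Eve, 7)}
Selection pid > pid2: {(20, Eve, 7), (33, Eve, 20), (33, Eve, 7), (35, Eve, 20), (35, Eve, 33), (35, Eve, 7)}
π[pid2, sname, pid]: project onto (pid2, sname, pid) → {(20, Eve, 33), (20, Eve, 35), (33, Eve, 35), (7, Eve, 20), (7, Eve, 33), (7, Eve, 35)}

{(20, Eve, 33), (20, Eve, 35), (33, Eve, 35), (7, Eve, 20), (7, Eve, 33), (7, Eve, 35)}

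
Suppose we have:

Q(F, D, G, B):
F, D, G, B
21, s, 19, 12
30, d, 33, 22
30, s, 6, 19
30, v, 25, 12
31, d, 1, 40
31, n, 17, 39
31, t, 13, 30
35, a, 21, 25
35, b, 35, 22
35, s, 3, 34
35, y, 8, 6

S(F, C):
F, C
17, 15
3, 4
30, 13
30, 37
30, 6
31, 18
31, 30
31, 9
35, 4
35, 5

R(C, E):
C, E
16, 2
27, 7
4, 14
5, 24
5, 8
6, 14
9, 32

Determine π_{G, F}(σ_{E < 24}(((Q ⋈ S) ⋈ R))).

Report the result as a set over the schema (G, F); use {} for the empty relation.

{(21, 35), (25, 30), (3, 35), (33, 30), (35, 35), (6, 30), (8, 35)}

Q ⋈ S (natural join on F): {(30, d, 33, 22, 13), (30, d, 33, 22, 37), (30, d, 33, 22, 6), (30, s, 6, 19, 13), (30, s, 6, 19, 37), (30, s, 6, 19, 6), (30, v, 25, 12, 13), (30, v, 25, 12, 37), (30, v, 25, 12, 6), (31, d, 1, 40, 18), (31, d, 1, 40, 30), (31, d, 1, 40, 9), (31, n, 17, 39, 18), (31, n, 17, 39, 30), (31, n, 17, 39, 9), (31, t, 13, 30, 18), (31, t, 13, 30, 30), (31, t, 13, 30, 9), (35, a, 21, 25, 4), (35, a, 21, 25, 5), (35, b, 35, 22, 4), (35, b, 35, 22, 5), (35, s, 3, 34, 4), (35, s, 3, 34, 5), (35, y, 8, 6, 4), (35, y, 8, 6, 5)}
(Q ⋈ S) ⋈ R (natural join on C): {(30, d, 33, 22, 6, 14), (30, s, 6, 19, 6, 14), (30, v, 25, 12, 6, 14), (31, d, 1, 40, 9, 32), (31, n, 17, 39, 9, 32), (31, t, 13, 30, 9, 32), (35, a, 21, 25, 4, 14), (35, a, 21, 25, 5, 24), (35, a, 21, 25, 5, 8), (35, b, 35, 22, 4, 14), (35, b, 35, 22, 5, 24), (35, b, 35, 22, 5, 8), (35, s, 3, 34, 4, 14), (35, s, 3, 34, 5, 24), (35, s, 3, 34, 5, 8), (35, y, 8, 6, 4, 14), (35, y, 8, 6, 5, 24), (35, y, 8, 6, 5, 8)}
Selection E < 24: {(30, d, 33, 22, 6, 14), (30, s, 6, 19, 6, 14), (30, v, 25, 12, 6, 14), (35, a, 21, 25, 4, 14), (35, a, 21, 25, 5, 8), (35, b, 35, 22, 4, 14), (35, b, 35, 22, 5, 8), (35, s, 3, 34, 4, 14), (35, s, 3, 34, 5, 8), (35, y, 8, 6, 4, 14), (35, y, 8, 6, 5, 8)}
π[G, F]: project onto (G, F) (4 duplicate(s) eliminated) → {(21, 35), (25, 30), (3, 35), (33, 30), (35, 35), (6, 30), (8, 35)}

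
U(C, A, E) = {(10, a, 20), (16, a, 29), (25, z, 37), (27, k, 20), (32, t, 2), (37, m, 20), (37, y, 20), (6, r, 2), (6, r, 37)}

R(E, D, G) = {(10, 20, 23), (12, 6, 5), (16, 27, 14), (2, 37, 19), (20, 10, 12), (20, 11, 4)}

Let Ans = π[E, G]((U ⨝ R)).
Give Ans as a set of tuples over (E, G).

{(2, 19), (20, 12), (20, 4)}

U ⋈ R (natural join on E): {(10, a, 20, 10, 12), (10, a, 20, 11, 4), (27, k, 20, 10, 12), (27, k, 20, 11, 4), (32, t, 2, 37, 19), (37, m, 20, 10, 12), (37, m, 20, 11, 4), (37, y, 20, 10, 12), (37, y, 20, 11, 4), (6, r, 2, 37, 19)}
π[E, G]: project onto (E, G) (7 duplicate(s) eliminated) → {(2, 19), (20, 12), (20, 4)}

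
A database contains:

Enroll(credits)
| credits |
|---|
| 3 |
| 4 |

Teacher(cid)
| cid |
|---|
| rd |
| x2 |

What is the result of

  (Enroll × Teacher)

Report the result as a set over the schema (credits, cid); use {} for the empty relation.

{(3, rd), (3, x2), (4, rd), (4, x2)}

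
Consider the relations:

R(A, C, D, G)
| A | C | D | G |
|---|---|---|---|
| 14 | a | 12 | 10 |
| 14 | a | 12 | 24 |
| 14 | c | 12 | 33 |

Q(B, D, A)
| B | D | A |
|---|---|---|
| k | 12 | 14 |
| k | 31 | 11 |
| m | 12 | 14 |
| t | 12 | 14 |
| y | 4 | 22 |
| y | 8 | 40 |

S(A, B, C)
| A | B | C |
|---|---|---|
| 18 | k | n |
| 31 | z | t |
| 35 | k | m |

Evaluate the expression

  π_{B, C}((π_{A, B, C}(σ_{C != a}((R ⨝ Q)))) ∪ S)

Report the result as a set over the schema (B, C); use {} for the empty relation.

{(k, c), (k, m), (k, n), (m, c), (t, c), (z, t)}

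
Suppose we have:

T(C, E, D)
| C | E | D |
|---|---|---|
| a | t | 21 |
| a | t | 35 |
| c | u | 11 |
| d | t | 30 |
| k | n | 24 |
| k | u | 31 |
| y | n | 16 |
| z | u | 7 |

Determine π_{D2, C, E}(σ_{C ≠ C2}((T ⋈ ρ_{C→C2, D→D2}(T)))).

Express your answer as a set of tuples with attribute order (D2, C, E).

{(11, k, u), (11, z, u), (16, k, n), (21, d, t), (24, y, n), (30, a, t), (31, c, u), (31, z, u), (35, d, t), (7, c, u), (7, k, u)}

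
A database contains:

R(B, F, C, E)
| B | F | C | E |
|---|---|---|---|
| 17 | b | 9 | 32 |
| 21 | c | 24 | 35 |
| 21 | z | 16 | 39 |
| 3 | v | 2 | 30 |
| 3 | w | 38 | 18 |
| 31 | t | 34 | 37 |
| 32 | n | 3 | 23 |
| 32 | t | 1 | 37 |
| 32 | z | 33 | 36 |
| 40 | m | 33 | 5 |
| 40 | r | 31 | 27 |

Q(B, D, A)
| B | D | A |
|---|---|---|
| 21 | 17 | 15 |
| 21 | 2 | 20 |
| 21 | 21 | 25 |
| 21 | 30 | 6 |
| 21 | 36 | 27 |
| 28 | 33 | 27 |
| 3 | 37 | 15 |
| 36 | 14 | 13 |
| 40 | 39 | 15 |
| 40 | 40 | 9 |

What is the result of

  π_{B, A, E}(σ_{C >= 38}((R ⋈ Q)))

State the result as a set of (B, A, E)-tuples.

{(3, 15, 18)}

Natural join on B: {(21, c, 24, 35, 17, 15), (21, c, 24, 35, 2, 20), (21, c, 24, 35, 21, 25), (21, c, 24, 35, 30, 6), (21, c, 24, 35, 36, 27), (21, z, 16, 39, 17, 15), (21, z, 16, 39, 2, 20), (21, z, 16, 39, 21, 25), (21, z, 16, 39, 30, 6), (21, z, 16, 39, 36, 27), (3, v, 2, 30, 37, 15), (3, w, 38, 18, 37, 15), (40, m, 33, 5, 39, 15), (40, m, 33, 5, 40, 9), (40, r, 31, 27, 39, 15), (40, r, 31, 27, 40, 9)}
Selection C >= 38: {(3, w, 38, 18, 37, 15)}
Projecting to B, A, E: {(3, 15, 18)}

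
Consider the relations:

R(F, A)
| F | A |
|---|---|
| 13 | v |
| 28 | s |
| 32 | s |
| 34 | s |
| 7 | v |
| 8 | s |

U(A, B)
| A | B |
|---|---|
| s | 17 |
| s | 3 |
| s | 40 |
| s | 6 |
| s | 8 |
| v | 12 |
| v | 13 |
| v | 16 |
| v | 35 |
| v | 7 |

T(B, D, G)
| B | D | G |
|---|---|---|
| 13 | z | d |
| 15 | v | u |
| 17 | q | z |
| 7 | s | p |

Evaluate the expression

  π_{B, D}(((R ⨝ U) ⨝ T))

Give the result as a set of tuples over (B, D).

Joining R and U on A yields {(13, v, 12), (13, v, 13), (13, v, 16), (13, v, 35), (13, v, 7), (28, s, 17), (28, s, 3), (28, s, 40), (28, s, 6), (28, s, 8), (32, s, 17), (32, s, 3), (32, s, 40), (32, s, 6), (32, s, 8), (34, s, 17), (34, s, 3), (34, s, 40), (34, s, 6), (34, s, 8), (7, v, 12), (7, v, 13), (7, v, 16), (7, v, 35), (7, v, 7), (8, s, 17), (8, s, 3), (8, s, 40), (8, s, 6), (8, s, 8)}.
Joining (R ⨝ U) and T on B yields {(13, v, 13, z, d), (13, v, 7, s, p), (28, s, 17, q, z), (32, s, 17, q, z), (34, s, 17, q, z), (7, v, 13, z, d), (7, v, 7, s, p), (8, s, 17, q, z)}.
Projecting to B, D (5 duplicate(s) eliminated): {(13, z), (17, q), (7, s)}

{(13, z), (17, q), (7, s)}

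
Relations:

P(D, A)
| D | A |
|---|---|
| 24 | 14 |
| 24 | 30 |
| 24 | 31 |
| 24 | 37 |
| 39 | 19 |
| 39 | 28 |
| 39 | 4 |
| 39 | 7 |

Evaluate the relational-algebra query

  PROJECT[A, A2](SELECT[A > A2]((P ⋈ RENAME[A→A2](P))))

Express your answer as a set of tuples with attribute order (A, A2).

ρ[A→A2]: schema becomes (D, A2); tuples unchanged.
Joining P and RENAME[A→A2](P) on D yields {(24, 14, 14), (24, 14, 30), (24, 14, 31), (24, 14, 37), (24, 30, 14), (24, 30, 30), (24, 30, 31), (24, 30, 37), (24, 31, 14), (24, 31, 30), (24, 31, 31), (24, 31, 37), (24, 37, 14), (24, 37, 30), (24, 37, 31), (24, 37, 37), (39, 19, 19), (39, 19, 28), (39, 19, 4), (39, 19, 7), (39, 28, 19), (39, 28, 28), (39, 28, 4), (39, 28, 7), (39, 4, 19), (39, 4, 28), (39, 4, 4), (39, 4, 7), (39, 7, 19), (39, 7, 28), (39, 7, 4), (39, 7, 7)}.
Filtering on A > A2 leaves {(24, 30, 14), (24, 31, 14), (24, 31, 30), (24, 37, 14), (24, 37, 30), (24, 37, 31), (39, 19, 4), (39, 19, 7), (39, 28, 19), (39, 28, 4), (39, 28, 7), (39, 7, 4)}.
Projecting to A, A2: {(19, 4), (19, 7), (28, 19), (28, 4), (28, 7), (30, 14), (31, 14), (31, 30), (37, 14), (37, 30), (37, 31), (7, 4)}

{(19, 4), (19, 7), (28, 19), (28, 4), (28, 7), (30, 14), (31, 14), (31, 30), (37, 14), (37, 30), (37, 31), (7, 4)}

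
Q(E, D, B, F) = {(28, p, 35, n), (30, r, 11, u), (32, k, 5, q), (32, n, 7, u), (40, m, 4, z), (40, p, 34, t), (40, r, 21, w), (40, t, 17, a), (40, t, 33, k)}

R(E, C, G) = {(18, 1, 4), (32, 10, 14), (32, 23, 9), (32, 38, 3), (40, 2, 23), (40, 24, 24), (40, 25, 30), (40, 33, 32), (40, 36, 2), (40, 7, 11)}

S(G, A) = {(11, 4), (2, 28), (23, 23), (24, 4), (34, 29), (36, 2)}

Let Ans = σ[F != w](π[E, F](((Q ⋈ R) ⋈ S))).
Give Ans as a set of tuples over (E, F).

Joining Q and R on E yields {(32, k, 5, q, 10, 14), (32, k, 5, q, 23, 9), (32, k, 5, q, 38, 3), (32, n, 7, u, 10, 14), (32, n, 7, u, 23, 9), (32, n, 7, u, 38, 3), (40, m, 4, z, 2, 23), (40, m, 4, z, 24, 24), (40, m, 4, z, 25, 30), (40, m, 4, z, 33, 32), (40, m, 4, z, 36, 2), (40, m, 4, z, 7, 11), (40, p, 34, t, 2, 23), (40, p, 34, t, 24, 24), (40, p, 34, t, 25, 30), (40, p, 34, t, 33, 32), (40, p, 34, t, 36, 2), (40, p, 34, t, 7, 11), (40, r, 21, w, 2, 23), (40, r, 21, w, 24, 24), (40, r, 21, w, 25, 30), (40, r, 21, w, 33, 32), (40, r, 21, w, 36, 2), (40, r, 21, w, 7, 11), (40, t, 17, a, 2, 23), (40, t, 17, a, 24, 24), (40, t, 17, a, 25, 30), (40, t, 17, a, 33, 32), (40, t, 17, a, 36, 2), (40, t, 17, a, 7, 11), (40, t, 33, k, 2, 23), (40, t, 33, k, 24, 24), (40, t, 33, k, 25, 30), (40, t, 33, k, 33, 32), (40, t, 33, k, 36, 2), (40, t, 33, k, 7, 11)}.
Joining (Q ⋈ R) and S on G yields {(40, m, 4, z, 2, 23, 23), (40, m, 4, z, 24, 24, 4), (40, m, 4, z, 36, 2, 28), (40, m, 4, z, 7, 11, 4), (40, p, 34, t, 2, 23, 23), (40, p, 34, t, 24, 24, 4), (40, p, 34, t, 36, 2, 28), (40, p, 34, t, 7, 11, 4), (40, r, 21, w, 2, 23, 23), (40, r, 21, w, 24, 24, 4), (40, r, 21, w, 36, 2, 28), (40, r, 21, w, 7, 11, 4), (40, t, 17, a, 2, 23, 23), (40, t, 17, a, 24, 24, 4), (40, t, 17, a, 36, 2, 28), (40, t, 17, a, 7, 11, 4), (40, t, 33, k, 2, 23, 23), (40, t, 33, k, 24, 24, 4), (40, t, 33, k, 36, 2, 28), (40, t, 33, k, 7, 11, 4)}.
π_{E, F} gives {(40, a), (40, k), (40, t), (40, w), (40, z)} (15 duplicate(s) eliminated).
Filtering on F != w leaves {(40, a), (40, k), (40, t), (40, z)}.

{(40, a), (40, k), (40, t), (40, z)}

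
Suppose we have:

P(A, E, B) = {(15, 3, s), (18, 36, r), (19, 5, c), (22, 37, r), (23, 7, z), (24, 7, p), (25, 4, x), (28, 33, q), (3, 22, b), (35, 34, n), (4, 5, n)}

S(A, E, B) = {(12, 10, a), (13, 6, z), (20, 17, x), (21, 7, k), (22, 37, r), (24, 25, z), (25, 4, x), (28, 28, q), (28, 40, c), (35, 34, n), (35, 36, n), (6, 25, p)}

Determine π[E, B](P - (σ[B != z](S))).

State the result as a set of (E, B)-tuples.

{(22, b), (3, s), (33, q), (36, r), (5, c), (5, n), (7, p), (7, z)}

Apply σ_{B != z}; surviving tuples: {(12, 10, a), (20, 17, x), (21, 7, k), (22, 37, r), (25, 4, x), (28, 28, q), (28, 40, c), (35, 34, n), (35, 36, n), (6, 25, p)}
Taking the difference: {(15, 3, s), (18, 36, r), (19, 5, c), (23, 7, z), (24, 7, p), (28, 33, q), (3, 22, b), (4, 5, n)}
Keep only column(s) E, B: {(22, b), (3, s), (33, q), (36, r), (5, c), (5, n), (7, p), (7, z)}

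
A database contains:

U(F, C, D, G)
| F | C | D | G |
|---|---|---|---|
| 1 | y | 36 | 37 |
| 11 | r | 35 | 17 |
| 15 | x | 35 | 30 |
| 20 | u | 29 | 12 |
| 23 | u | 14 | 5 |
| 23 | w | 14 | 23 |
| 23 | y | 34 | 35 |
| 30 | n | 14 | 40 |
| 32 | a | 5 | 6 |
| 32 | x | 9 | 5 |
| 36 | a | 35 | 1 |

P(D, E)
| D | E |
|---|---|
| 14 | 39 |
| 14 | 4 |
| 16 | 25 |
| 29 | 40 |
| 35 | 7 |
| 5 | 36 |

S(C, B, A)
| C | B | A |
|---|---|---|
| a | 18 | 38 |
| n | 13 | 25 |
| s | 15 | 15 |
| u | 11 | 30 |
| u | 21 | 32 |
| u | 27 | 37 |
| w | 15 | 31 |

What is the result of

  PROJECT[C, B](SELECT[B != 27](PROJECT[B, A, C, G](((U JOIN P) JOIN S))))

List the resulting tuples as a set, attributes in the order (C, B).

{(a, 18), (n, 13), (u, 11), (u, 21), (w, 15)}

Joining U and P on D yields {(11, r, 35, 17, 7), (15, x, 35, 30, 7), (20, u, 29, 12, 40), (23, u, 14, 5, 39), (23, u, 14, 5, 4), (23, w, 14, 23, 39), (23, w, 14, 23, 4), (30, n, 14, 40, 39), (30, n, 14, 40, 4), (32, a, 5, 6, 36), (36, a, 35, 1, 7)}.
Joining (U JOIN P) and S on C yields {(20, u, 29, 12, 40, 11, 30), (20, u, 29, 12, 40, 21, 32), (20, u, 29, 12, 40, 27, 37), (23, u, 14, 5, 39, 11, 30), (23, u, 14, 5, 39, 21, 32), (23, u, 14, 5, 39, 27, 37), (23, u, 14, 5, 4, 11, 30), (23, u, 14, 5, 4, 21, 32), (23, u, 14, 5, 4, 27, 37), (23, w, 14, 23, 39, 15, 31), (23, w, 14, 23, 4, 15, 31), (30, n, 14, 40, 39, 13, 25), (30, n, 14, 40, 4, 13, 25), (32, a, 5, 6, 36, 18, 38), (36, a, 35, 1, 7, 18, 38)}.
π[B, A, C, G]: project onto (B, A, C, G) (5 duplicate(s) eliminated) → {(11, 30, u, 12), (11, 30, u, 5), (13, 25, n, 40), (15, 31, w, 23), (18, 38, a, 1), (18, 38, a, 6), (21, 32, u, 12), (21, 32, u, 5), (27, 37, u, 12), (27, 37, u, 5)}
Apply σ_{B != 27}; surviving tuples: {(11, 30, u, 12), (11, 30, u, 5), (13, 25, n, 40), (15, 31, w, 23), (18, 38, a, 1), (18, 38, a, 6), (21, 32, u, 12), (21, 32, u, 5)}
π[C, B]: project onto (C, B) (3 duplicate(s) eliminated) → {(a, 18), (n, 13), (u, 11), (u, 21), (w, 15)}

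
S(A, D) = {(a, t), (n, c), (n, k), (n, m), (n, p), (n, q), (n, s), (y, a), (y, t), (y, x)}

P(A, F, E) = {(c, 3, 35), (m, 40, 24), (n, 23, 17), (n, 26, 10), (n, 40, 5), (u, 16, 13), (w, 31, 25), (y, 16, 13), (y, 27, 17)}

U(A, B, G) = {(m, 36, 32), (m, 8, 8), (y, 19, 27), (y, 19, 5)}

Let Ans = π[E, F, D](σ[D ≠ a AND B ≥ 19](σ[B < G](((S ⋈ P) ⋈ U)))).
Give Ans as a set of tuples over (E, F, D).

Natural join on A: {(n, c, 23, 17), (n, c, 26, 10), (n, c, 40, 5), (n, k, 23, 17), (n, k, 26, 10), (n, k, 40, 5), (n, m, 23, 17), (n, m, 26, 10), (n, m, 40, 5), (n, p, 23, 17), (n, p, 26, 10), (n, p, 40, 5), (n, q, 23, 17), (n, q, 26, 10), (n, q, 40, 5), (n, s, 23, 17), (n, s, 26, 10), (n, s, 40, 5), (y, a, 16, 13), (y, a, 27, 17), (y, t, 16, 13), (y, t, 27, 17), (y, x, 16, 13), (y, x, 27, 17)}
Natural join on A: {(y, a, 16, 13, 19, 27), (y, a, 16, 13, 19, 5), (y, a, 27, 17, 19, 27), (y, a, 27, 17, 19, 5), (y, t, 16, 13, 19, 27), (y, t, 16, 13, 19, 5), (y, t, 27, 17, 19, 27), (y, t, 27, 17, 19, 5), (y, x, 16, 13, 19, 27), (y, x, 16, 13, 19, 5), (y, x, 27, 17, 19, 27), (y, x, 27, 17, 19, 5)}
σ[B < G]: keep tuples satisfying B < G → {(y, a, 16, 13, 19, 27), (y, a, 27, 17, 19, 27), (y, t, 16, 13, 19, 27), (y, t, 27, 17, 19, 27), (y, x, 16, 13, 19, 27), (y, x, 27, 17, 19, 27)}
σ[D ≠ a AND B ≥ 19]: keep tuples satisfying D ≠ a AND B ≥ 19 → {(y, t, 16, 13, 19, 27), (y, t, 27, 17, 19, 27), (y, x, 16, 13, 19, 27), (y, x, 27, 17, 19, 27)}
π_{E, F, D} gives {(13, 16, t), (13, 16, x), (17, 27, t), (17, 27, x)}.

{(13, 16, t), (13, 16, x), (17, 27, t), (17, 27, x)}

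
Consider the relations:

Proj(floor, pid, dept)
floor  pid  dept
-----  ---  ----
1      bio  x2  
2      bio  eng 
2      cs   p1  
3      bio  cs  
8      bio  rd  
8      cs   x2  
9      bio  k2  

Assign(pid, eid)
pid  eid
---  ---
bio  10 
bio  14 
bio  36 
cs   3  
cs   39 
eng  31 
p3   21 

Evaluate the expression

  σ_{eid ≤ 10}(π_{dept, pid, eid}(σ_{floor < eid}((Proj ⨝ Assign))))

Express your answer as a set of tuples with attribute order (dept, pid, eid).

{(cs, bio, 10), (eng, bio, 10), (k2, bio, 10), (p1, cs, 3), (rd, bio, 10), (x2, bio, 10)}

Natural join on pid: {(1, bio, x2, 10), (1, bio, x2, 14), (1, bio, x2, 36), (2, bio, eng, 10), (2, bio, eng, 14), (2, bio, eng, 36), (2, cs, p1, 3), (2, cs, p1, 39), (3, bio, cs, 10), (3, bio, cs, 14), (3, bio, cs, 36), (8, bio, rd, 10), (8, bio, rd, 14), (8, bio, rd, 36), (8, cs, x2, 3), (8, cs, x2, 39), (9, bio, k2, 10), (9, bio, k2, 14), (9, bio, k2, 36)}
Selection floor < eid: {(1, bio, x2, 10), (1, bio, x2, 14), (1, bio, x2, 36), (2, bio, eng, 10), (2, bio, eng, 14), (2, bio, eng, 36), (2, cs, p1, 3), (2, cs, p1, 39), (3, bio, cs, 10), (3, bio, cs, 14), (3, bio, cs, 36), (8, bio, rd, 10), (8, bio, rd, 14), (8, bio, rd, 36), (8, cs, x2, 39), (9, bio, k2, 10), (9, bio, k2, 14), (9, bio, k2, 36)}
Projecting to dept, pid, eid: {(cs, bio, 10), (cs, bio, 14), (cs, bio, 36), (eng, bio, 10), (eng, bio, 14), (eng, bio, 36), (k2, bio, 10), (k2, bio, 14), (k2, bio, 36), (p1, cs, 3), (p1, cs, 39), (rd, bio, 10), (rd, bio, 14), (rd, bio, 36), (x2, bio, 10), (x2, bio, 14), (x2, bio, 36), (x2, cs, 39)}
Selection eid ≤ 10: {(cs, bio, 10), (eng, bio, 10), (k2, bio, 10), (p1, cs, 3), (rd, bio, 10), (x2, bio, 10)}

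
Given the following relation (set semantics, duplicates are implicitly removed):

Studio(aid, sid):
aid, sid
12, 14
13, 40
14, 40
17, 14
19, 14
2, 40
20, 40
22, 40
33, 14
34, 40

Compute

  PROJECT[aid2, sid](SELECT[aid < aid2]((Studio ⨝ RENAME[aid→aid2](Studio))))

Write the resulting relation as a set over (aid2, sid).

{(13, 40), (14, 40), (17, 14), (19, 14), (20, 40), (22, 40), (33, 14), (34, 40)}

ρ[aid→aid2]: schema becomes (aid2, sid); tuples unchanged.
Joining Studio and RENAME[aid→aid2](Studio) on sid yields {(12, 14, 12), (12, 14, 17), (12, 14, 19), (12, 14, 33), (13, 40, 13), (13, 40, 14), (13, 40, 2), (13, 40, 20), (13, 40, 22), (13, 40, 34), (14, 40, 13), (14, 40, 14), (14, 40, 2), (14, 40, 20), (14, 40, 22), (14, 40, 34), (17, 14, 12), (17, 14, 17), (17, 14, 19), (17, 14, 33), (19, 14, 12), (19, 14, 17), (19, 14, 19), (19, 14, 33), (2, 40, 13), (2, 40, 14), (2, 40, 2), (2, 40, 20), (2, 40, 22), (2, 40, 34), (20, 40, 13), (20, 40, 14), (20, 40, 2), (20, 40, 20), (20, 40, 22), (20, 40, 34), (22, 40, 13), (22, 40, 14), (22, 40, 2), (22, 40, 20), (22, 40, 22), (22, 40, 34), (33, 14, 12), (33, 14, 17), (33, 14, 19), (33, 14, 33), (34, 40, 13), (34, 40, 14), (34, 40, 2), (34, 40, 20), (34, 40, 22), (34, 40, 34)}.
Filtering on aid < aid2 leaves {(12, 14, 17), (12, 14, 19), (12, 14, 33), (13, 40, 14), (13, 40, 20), (13, 40, 22), (13, 40, 34), (14, 40, 20), (14, 40, 22), (14, 40, 34), (17, 14, 19), (17, 14, 33), (19, 14, 33), (2, 40, 13), (2, 40, 14), (2, 40, 20), (2, 40, 22), (2, 40, 34), (20, 40, 22), (20, 40, 34), (22, 40, 34)}.
π_{aid2, sid} gives {(13, 40), (14, 40), (17, 14), (19, 14), (20, 40), (22, 40), (33, 14), (34, 40)} (13 duplicate(s) eliminated).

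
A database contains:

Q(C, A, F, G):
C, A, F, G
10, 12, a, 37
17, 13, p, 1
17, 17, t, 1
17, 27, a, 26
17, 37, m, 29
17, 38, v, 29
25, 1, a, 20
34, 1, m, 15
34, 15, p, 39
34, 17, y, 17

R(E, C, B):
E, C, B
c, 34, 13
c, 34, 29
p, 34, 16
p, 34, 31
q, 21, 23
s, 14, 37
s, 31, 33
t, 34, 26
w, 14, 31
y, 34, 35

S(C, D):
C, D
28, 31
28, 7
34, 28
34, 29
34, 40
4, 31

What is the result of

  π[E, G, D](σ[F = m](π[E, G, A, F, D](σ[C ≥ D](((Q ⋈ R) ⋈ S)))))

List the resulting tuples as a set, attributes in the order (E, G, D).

{(c, 15, 28), (c, 15, 29), (p, 15, 28), (p, 15, 29), (t, 15, 28), (t, 15, 29), (y, 15, 28), (y, 15, 29)}

Q ⋈ R (natural join on C): {(34, 1, m, 15, c, 13), (34, 1, m, 15, c, 29), (34, 1, m, 15, p, 16), (34, 1, m, 15, p, 31), (34, 1, m, 15, t, 26), (34, 1, m, 15, y, 35), (34, 15, p, 39, c, 13), (34, 15, p, 39, c, 29), (34, 15, p, 39, p, 16), (34, 15, p, 39, p, 31), (34, 15, p, 39, t, 26), (34, 15, p, 39, y, 35), (34, 17, y, 17, c, 13), (34, 17, y, 17, c, 29), (34, 17, y, 17, p, 16), (34, 17, y, 17, p, 31), (34, 17, y, 17, t, 26), (34, 17, y, 17, y, 35)}
(Q ⋈ R) ⋈ S (natural join on C): {(34, 1, m, 15, c, 13, 28), (34, 1, m, 15, c, 13, 29), (34, 1, m, 15, c, 13, 40), (34, 1, m, 15, c, 29, 28), (34, 1, m, 15, c, 29, 29), (34, 1, m, 15, c, 29, 40), (34, 1, m, 15, p, 16, 28), (34, 1, m, 15, p, 16, 29), (34, 1, m, 15, p, 16, 40), (34, 1, m, 15, p, 31, 28), (34, 1, m, 15, p, 31, 29), (34, 1, m, 15, p, 31, 40), (34, 1, m, 15, t, 26, 28), (34, 1, m, 15, t, 26, 29), (34, 1, m, 15, t, 26, 40), (34, 1, m, 15, y, 35, 28), (34, 1, m, 15, y, 35, 29), (34, 1, m, 15, y, 35, 40), (34, 15, p, 39, c, 13, 28), (34, 15, p, 39, c, 13, 29), (34, 15, p, 39, c, 13, 40), (34, 15, p, 39, c, 29, 28), (34, 15, p, 39, c, 29, 29), (34, 15, p, 39, c, 29, 40), (34, 15, p, 39, p, 16, 28), (34, 15, p, 39, p, 16, 29), (34, 15, p, 39, p, 16, 40), (34, 15, p, 39, p, 31, 28), (34, 15, p, 39, p, 31, 29), (34, 15, p, 39, p, 31, 40), (34, 15, p, 39, t, 26, 28), (34, 15, p, 39, t, 26, 29), (34, 15, p, 39, t, 26, 40), (34, 15, p, 39, y, 35, 28), (34, 15, p, 39, y, 35, 29), (34, 15, p, 39, y, 35, 40), (34, 17, y, 17, c, 13, 28), (34, 17, y, 17, c, 13, 29), (34, 17, y, 17, c, 13, 40), (34, 17, y, 17, c, 29, 28), (34, 17, y, 17, c, 29, 29), (34, 17, y, 17, c, 29, 40), (34, 17, y, 17, p, 16, 28), (34, 17, y, 17, p, 16, 29), (34, 17, y, 17, p, 16, 40), (34, 17, y, 17, p, 31, 28), (34, 17, y, 17, p, 31, 29), (34, 17, y, 17, p, 31, 40), (34, 17, y, 17, t, 26, 28), (34, 17, y, 17, t, 26, 29), (34, 17, y, 17, t, 26, 40), (34, 17, y, 17, y, 35, 28), (34, 17, y, 17, y, 35, 29), (34, 17, y, 17, y, 35, 40)}
Apply σ_{C ≥ D}; surviving tuples: {(34, 1, m, 15, c, 13, 28), (34, 1, m, 15, c, 13, 29), (34, 1, m, 15, c, 29, 28), (34, 1, m, 15, c, 29, 29), (34, 1, m, 15, p, 16, 28), (34, 1, m, 15, p, 16, 29), (34, 1, m, 15, p, 31, 28), (34, 1, m, 15, p, 31, 29), (34, 1, m, 15, t, 26, 28), (34, 1, m, 15, t, 26, 29), (34, 1, m, 15, y, 35, 28), (34, 1, m, 15, y, 35, 29), (34, 15, p, 39, c, 13, 28), (34, 15, p, 39, c, 13, 29), (34, 15, p, 39, c, 29, 28), (34, 15, p, 39, c, 29, 29), (34, 15, p, 39, p, 16, 28), (34, 15, p, 39, p, 16, 29), (34, 15, p, 39, p, 31, 28), (34, 15, p, 39, p, 31, 29), (34, 15, p, 39, t, 26, 28), (34, 15, p, 39, t, 26, 29), (34, 15, p, 39, y, 35, 28), (34, 15, p, 39, y, 35, 29), (34, 17, y, 17, c, 13, 28), (34, 17, y, 17, c, 13, 29), (34, 17, y, 17, c, 29, 28), (34, 17, y, 17, c, 29, 29), (34, 17, y, 17, p, 16, 28), (34, 17, y, 17, p, 16, 29), (34, 17, y, 17, p, 31, 28), (34, 17, y, 17, p, 31, 29), (34, 17, y, 17, t, 26, 28), (34, 17, y, 17, t, 26, 29), (34, 17, y, 17, y, 35, 28), (34, 17, y, 17, y, 35, 29)}
π_{E, G, A, F, D} gives {(c, 15, 1, m, 28), (c, 15, 1, m, 29), (c, 17, 17, y, 28), (c, 17, 17, y, 29), (c, 39, 15, p, 28), (c, 39, 15, p, 29), (p, 15, 1, m, 28), (p, 15, 1, m, 29), (p, 17, 17, y, 28), (p, 17, 17, y, 29), (p, 39, 15, p, 28), (p, 39, 15, p, 29), (t, 15, 1, m, 28), (t, 15, 1, m, 29), (t, 17, 17, y, 28), (t, 17, 17, y, 29), (t, 39, 15, p, 28), (t, 39, 15, p, 29), (y, 15, 1, m, 28), (y, 15, 1, m, 29), (y, 17, 17, y, 28), (y, 17, 17, y, 29), (y, 39, 15, p, 28), (y, 39, 15, p, 29)} (12 duplicate(s) eliminated).
Apply σ_{F = m}; surviving tuples: {(c, 15, 1, m, 28), (c, 15, 1, m, 29), (p, 15, 1, m, 28), (p, 15, 1, m, 29), (t, 15, 1, m, 28), (t, 15, 1, m, 29), (y, 15, 1, m, 28), (y, 15, 1, m, 29)}
π_{E, G, D} gives {(c, 15, 28), (c, 15, 29), (p, 15, 28), (p, 15, 29), (t, 15, 28), (t, 15, 29), (y, 15, 28), (y, 15, 29)}.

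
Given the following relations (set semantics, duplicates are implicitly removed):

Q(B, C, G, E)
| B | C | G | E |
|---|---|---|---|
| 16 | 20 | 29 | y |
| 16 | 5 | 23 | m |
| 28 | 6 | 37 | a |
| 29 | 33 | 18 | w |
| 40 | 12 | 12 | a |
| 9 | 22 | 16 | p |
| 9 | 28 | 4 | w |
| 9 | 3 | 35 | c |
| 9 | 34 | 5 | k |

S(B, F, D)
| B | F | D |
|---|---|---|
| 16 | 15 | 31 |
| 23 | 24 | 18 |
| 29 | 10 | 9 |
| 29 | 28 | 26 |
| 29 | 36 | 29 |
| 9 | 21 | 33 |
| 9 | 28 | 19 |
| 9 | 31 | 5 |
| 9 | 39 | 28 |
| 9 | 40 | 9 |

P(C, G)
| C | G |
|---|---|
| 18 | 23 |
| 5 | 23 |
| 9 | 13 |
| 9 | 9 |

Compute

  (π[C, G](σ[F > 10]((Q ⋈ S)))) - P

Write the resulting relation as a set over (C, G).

Joining Q and S on B yields {(16, 20, 29, y, 15, 31), (16, 5, 23, m, 15, 31), (29, 33, 18, w, 10, 9), (29, 33, 18, w, 28, 26), (29, 33, 18, w, 36, 29), (9, 22, 16, p, 21, 33), (9, 22, 16, p, 28, 19), (9, 22, 16, p, 31, 5), (9, 22, 16, p, 39, 28), (9, 22, 16, p, 40, 9), (9, 28, 4, w, 21, 33), (9, 28, 4, w, 28, 19), (9, 28, 4, w, 31, 5), (9, 28, 4, w, 39, 28), (9, 28, 4, w, 40, 9), (9, 3, 35, c, 21, 33), (9, 3, 35, c, 28, 19), (9, 3, 35, c, 31, 5), (9, 3, 35, c, 39, 28), (9, 3, 35, c, 40, 9), (9, 34, 5, k, 21, 33), (9, 34, 5, k, 28, 19), (9, 34, 5, k, 31, 5), (9, 34, 5, k, 39, 28), (9, 34, 5, k, 40, 9)}.
σ[F > 10]: keep tuples satisfying F > 10 → {(16, 20, 29, y, 15, 31), (16, 5, 23, m, 15, 31), (29, 33, 18, w, 28, 26), (29, 33, 18, w, 36, 29), (9, 22, 16, p, 21, 33), (9, 22, 16, p, 28, 19), (9, 22, 16, p, 31, 5), (9, 22, 16, p, 39, 28), (9, 22, 16, p, 40, 9), (9, 28, 4, w, 21, 33), (9, 28, 4, w, 28, 19), (9, 28, 4, w, 31, 5), (9, 28, 4, w, 39, 28), (9, 28, 4, w, 40, 9), (9, 3, 35, c, 21, 33), (9, 3, 35, c, 28, 19), (9, 3, 35, c, 31, 5), (9, 3, 35, c, 39, 28), (9, 3, 35, c, 40, 9), (9, 34, 5, k, 21, 33), (9, 34, 5, k, 28, 19), (9, 34, 5, k, 31, 5), (9, 34, 5, k, 39, 28), (9, 34, 5, k, 40, 9)}
π[C, G]: project onto (C, G) (17 duplicate(s) eliminated) → {(20, 29), (22, 16), (28, 4), (3, 35), (33, 18), (34, 5), (5, 23)}
Set difference of the two operands is {(20, 29), (22, 16), (28, 4), (3, 35), (33, 18), (34, 5)}.

{(20, 29), (22, 16), (28, 4), (3, 35), (33, 18), (34, 5)}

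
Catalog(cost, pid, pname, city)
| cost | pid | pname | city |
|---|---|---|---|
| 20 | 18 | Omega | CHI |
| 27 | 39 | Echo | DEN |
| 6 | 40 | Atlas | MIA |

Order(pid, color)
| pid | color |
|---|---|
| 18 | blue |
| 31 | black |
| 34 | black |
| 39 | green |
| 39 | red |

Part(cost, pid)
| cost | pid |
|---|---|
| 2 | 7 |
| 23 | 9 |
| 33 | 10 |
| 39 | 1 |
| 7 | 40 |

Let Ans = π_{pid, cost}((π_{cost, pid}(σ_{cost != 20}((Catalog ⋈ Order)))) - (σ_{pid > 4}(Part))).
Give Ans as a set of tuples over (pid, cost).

{(39, 27)}

Joining Catalog and Order on pid yields {(20, 18, Omega, CHI, blue), (27, 39, Echo, DEN, green), (27, 39, Echo, DEN, red)}.
Selection cost != 20: {(27, 39, Echo, DEN, green), (27, 39, Echo, DEN, red)}
Projecting to cost, pid (1 duplicate(s) eliminated): {(27, 39)}
Selection pid > 4: {(2, 7), (23, 9), (33, 10), (7, 40)}
Set difference of the two operands is {(27, 39)}.
Projecting to pid, cost: {(39, 27)}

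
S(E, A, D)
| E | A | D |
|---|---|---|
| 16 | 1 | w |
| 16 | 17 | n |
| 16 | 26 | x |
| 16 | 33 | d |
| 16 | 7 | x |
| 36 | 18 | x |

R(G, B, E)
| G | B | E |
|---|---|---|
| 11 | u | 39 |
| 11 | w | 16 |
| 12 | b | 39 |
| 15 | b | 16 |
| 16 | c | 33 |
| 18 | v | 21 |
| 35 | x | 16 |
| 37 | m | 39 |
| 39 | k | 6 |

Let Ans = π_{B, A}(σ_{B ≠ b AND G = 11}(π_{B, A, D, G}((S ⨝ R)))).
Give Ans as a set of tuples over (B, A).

S ⋈ R (natural join on E): {(16, 1, w, 11, w), (16, 1, w, 15, b), (16, 1, w, 35, x), (16, 17, n, 11, w), (16, 17, n, 15, b), (16, 17, n, 35, x), (16, 26, x, 11, w), (16, 26, x, 15, b), (16, 26, x, 35, x), (16, 33, d, 11, w), (16, 33, d, 15, b), (16, 33, d, 35, x), (16, 7, x, 11, w), (16, 7, x, 15, b), (16, 7, x, 35, x)}
π[B, A, D, G]: project onto (B, A, D, G) → {(b, 1, w, 15), (b, 17, n, 15), (b, 26, x, 15), (b, 33, d, 15), (b, 7, x, 15), (w, 1, w, 11), (w, 17, n, 11), (w, 26, x, 11), (w, 33, d, 11), (w, 7, x, 11), (x, 1, w, 35), (x, 17, n, 35), (x, 26, x, 35), (x, 33, d, 35), (x, 7, x, 35)}
Selection B ≠ b AND G = 11: {(w, 1, w, 11), (w, 17, n, 11), (w, 26, x, 11), (w, 33, d, 11), (w, 7, x, 11)}
π[B, A]: project onto (B, A) → {(w, 1), (w, 17), (w, 26), (w, 33), (w, 7)}

{(w, 1), (w, 17), (w, 26), (w, 33), (w, 7)}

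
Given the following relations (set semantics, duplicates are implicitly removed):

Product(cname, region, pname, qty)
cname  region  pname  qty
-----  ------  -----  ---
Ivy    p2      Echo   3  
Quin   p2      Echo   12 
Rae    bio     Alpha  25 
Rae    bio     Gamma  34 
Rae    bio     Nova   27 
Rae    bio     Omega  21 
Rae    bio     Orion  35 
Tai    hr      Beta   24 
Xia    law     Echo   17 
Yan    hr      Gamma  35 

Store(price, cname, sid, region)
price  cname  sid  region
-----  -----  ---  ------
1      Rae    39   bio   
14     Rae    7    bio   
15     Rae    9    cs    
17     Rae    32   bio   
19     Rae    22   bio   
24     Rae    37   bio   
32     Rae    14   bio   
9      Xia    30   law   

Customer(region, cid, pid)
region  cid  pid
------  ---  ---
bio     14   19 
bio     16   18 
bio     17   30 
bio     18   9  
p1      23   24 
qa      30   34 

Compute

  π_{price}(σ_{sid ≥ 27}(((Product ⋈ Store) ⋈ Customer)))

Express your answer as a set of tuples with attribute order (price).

{1, 17, 24}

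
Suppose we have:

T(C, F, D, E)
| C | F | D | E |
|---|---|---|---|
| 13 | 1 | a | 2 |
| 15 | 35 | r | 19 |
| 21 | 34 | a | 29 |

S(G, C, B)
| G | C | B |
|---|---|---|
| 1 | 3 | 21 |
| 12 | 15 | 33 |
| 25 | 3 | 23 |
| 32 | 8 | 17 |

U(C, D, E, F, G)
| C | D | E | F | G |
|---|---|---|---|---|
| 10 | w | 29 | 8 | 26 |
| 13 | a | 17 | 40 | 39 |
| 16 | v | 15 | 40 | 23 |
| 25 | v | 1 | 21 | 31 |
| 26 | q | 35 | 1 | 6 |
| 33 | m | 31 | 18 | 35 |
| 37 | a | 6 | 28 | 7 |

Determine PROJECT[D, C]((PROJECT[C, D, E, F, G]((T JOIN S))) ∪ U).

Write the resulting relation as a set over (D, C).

Joining T and S on C yields {(15, 35, r, 19, 12, 33)}.
Projecting to C, D, E, F, G: {(15, r, 19, 35, 12)}
Set union of the two operands is {(10, w, 29, 8, 26), (13, a, 17, 40, 39), (15, r, 19, 35, 12), (16, v, 15, 40, 23), (25, v, 1, 21, 31), (26, q, 35, 1, 6), (33, m, 31, 18, 35), (37, a, 6, 28, 7)}.
Projecting to D, C: {(a, 13), (a, 37), (m, 33), (q, 26), (r, 15), (v, 16), (v, 25), (w, 10)}

{(a, 13), (a, 37), (m, 33), (q, 26), (r, 15), (v, 16), (v, 25), (w, 10)}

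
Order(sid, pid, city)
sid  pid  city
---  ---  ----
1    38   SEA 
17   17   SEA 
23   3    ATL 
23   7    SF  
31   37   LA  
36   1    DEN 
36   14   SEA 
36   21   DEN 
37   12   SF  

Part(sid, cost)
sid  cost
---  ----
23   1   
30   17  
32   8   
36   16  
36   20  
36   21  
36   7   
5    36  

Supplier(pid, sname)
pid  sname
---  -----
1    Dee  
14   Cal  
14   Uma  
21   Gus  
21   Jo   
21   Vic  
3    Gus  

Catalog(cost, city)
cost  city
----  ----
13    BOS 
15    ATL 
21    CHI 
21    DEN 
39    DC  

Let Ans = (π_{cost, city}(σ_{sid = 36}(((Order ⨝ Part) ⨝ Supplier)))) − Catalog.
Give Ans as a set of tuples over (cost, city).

Joining Order and Part on sid yields {(23, 3, ATL, 1), (23, 7, SF, 1), (36, 1, DEN, 16), (36, 1, DEN, 20), (36, 1, DEN, 21), (36, 1, DEN, 7), (36, 14, SEA, 16), (36, 14, SEA, 20), (36, 14, SEA, 21), (36, 14, SEA, 7), (36, 21, DEN, 16), (36, 21, DEN, 20), (36, 21, DEN, 21), (36, 21, DEN, 7)}.
Joining (Order ⨝ Part) and Supplier on pid yields {(23, 3, ATL, 1, Gus), (36, 1, DEN, 16, Dee), (36, 1, DEN, 20, Dee), (36, 1, DEN, 21, Dee), (36, 1, DEN, 7, Dee), (36, 14, SEA, 16, Cal), (36, 14, SEA, 16, Uma), (36, 14, SEA, 20, Cal), (36, 14, SEA, 20, Uma), (36, 14, SEA, 21, Cal), (36, 14, SEA, 21, Uma), (36, 14, SEA, 7, Cal), (36, 14, SEA, 7, Uma), (36, 21, DEN, 16, Gus), (36, 21, DEN, 16, Jo), (36, 21, DEN, 16, Vic), (36, 21, DEN, 20, Gus), (36, 21, DEN, 20, Jo), (36, 21, DEN, 20, Vic), (36, 21, DEN, 21, Gus), (36, 21, DEN, 21, Jo), (36, 21, DEN, 21, Vic), (36, 21, DEN, 7, Gus), (36, 21, DEN, 7, Jo), (36, 21, DEN, 7, Vic)}.
Apply σ_{sid = 36}; surviving tuples: {(36, 1, DEN, 16, Dee), (36, 1, DEN, 20, Dee), (36, 1, DEN, 21, Dee), (36, 1, DEN, 7, Dee), (36, 14, SEA, 16, Cal), (36, 14, SEA, 16, Uma), (36, 14, SEA, 20, Cal), (36, 14, SEA, 20, Uma), (36, 14, SEA, 21, Cal), (36, 14, SEA, 21, Uma), (36, 14, SEA, 7, Cal), (36, 14, SEA, 7, Uma), (36, 21, DEN, 16, Gus), (36, 21, DEN, 16, Jo), (36, 21, DEN, 16, Vic), (36, 21, DEN, 20, Gus), (36, 21, DEN, 20, Jo), (36, 21, DEN, 20, Vic), (36, 21, DEN, 21, Gus), (36, 21, DEN, 21, Jo), (36, 21, DEN, 21, Vic), (36, 21, DEN, 7, Gus), (36, 21, DEN, 7, Jo), (36, 21, DEN, 7, Vic)}
π[cost, city]: project onto (cost, city) (16 duplicate(s) eliminated) → {(16, DEN), (16, SEA), (20, DEN), (20, SEA), (21, DEN), (21, SEA), (7, DEN), (7, SEA)}
Set difference of the two operands is {(16, DEN), (16, SEA), (20, DEN), (20, SEA), (21, SEA), (7, DEN), (7, SEA)}.

{(16, DEN), (16, SEA), (20, DEN), (20, SEA), (21, SEA), (7, DEN), (7, SEA)}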